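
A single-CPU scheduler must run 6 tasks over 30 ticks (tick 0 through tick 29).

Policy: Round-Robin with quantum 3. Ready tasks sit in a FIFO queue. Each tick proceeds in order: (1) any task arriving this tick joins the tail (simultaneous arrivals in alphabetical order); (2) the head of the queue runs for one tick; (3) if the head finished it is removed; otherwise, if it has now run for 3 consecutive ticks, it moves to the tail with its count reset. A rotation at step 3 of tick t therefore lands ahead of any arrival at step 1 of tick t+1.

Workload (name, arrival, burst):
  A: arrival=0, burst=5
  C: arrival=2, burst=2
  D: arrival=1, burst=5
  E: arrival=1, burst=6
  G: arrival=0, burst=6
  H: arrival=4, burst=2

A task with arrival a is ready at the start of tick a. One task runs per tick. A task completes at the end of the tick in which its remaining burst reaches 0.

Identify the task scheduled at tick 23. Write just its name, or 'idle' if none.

running at tick 23 = E

t=0: queue=[A,G] q_used=0 → run A
t=1: queue=[A,G,D,E] q_used=1 → run A
t=2: queue=[A,G,D,E,C] q_used=2 → run A
t=3: queue=[G,D,E,C,A] q_used=0 → run G
t=4: queue=[G,D,E,C,A,H] q_used=1 → run G
t=5: queue=[G,D,E,C,A,H] q_used=2 → run G
t=6: queue=[D,E,C,A,H,G] q_used=0 → run D
t=7: queue=[D,E,C,A,H,G] q_used=1 → run D
t=8: queue=[D,E,C,A,H,G] q_used=2 → run D
t=9: queue=[E,C,A,H,G,D] q_used=0 → run E
t=10: queue=[E,C,A,H,G,D] q_used=1 → run E
t=11: queue=[E,C,A,H,G,D] q_used=2 → run E
t=12: queue=[C,A,H,G,D,E] q_used=0 → run C
t=13: queue=[C,A,H,G,D,E] q_used=1 → run C
t=14: queue=[A,H,G,D,E] q_used=0 → run A
t=15: queue=[A,H,G,D,E] q_used=1 → run A
t=16: queue=[H,G,D,E] q_used=0 → run H
t=17: queue=[H,G,D,E] q_used=1 → run H
t=18: queue=[G,D,E] q_used=0 → run G
t=19: queue=[G,D,E] q_used=1 → run G
t=20: queue=[G,D,E] q_used=2 → run G
t=21: queue=[D,E] q_used=0 → run D
t=22: queue=[D,E] q_used=1 → run D
t=23: queue=[E] q_used=0 → run E
t=24: queue=[E] q_used=1 → run E
t=25: queue=[E] q_used=2 → run E
t=26: (idle)
t=27: (idle)
t=28: (idle)
t=29: (idle)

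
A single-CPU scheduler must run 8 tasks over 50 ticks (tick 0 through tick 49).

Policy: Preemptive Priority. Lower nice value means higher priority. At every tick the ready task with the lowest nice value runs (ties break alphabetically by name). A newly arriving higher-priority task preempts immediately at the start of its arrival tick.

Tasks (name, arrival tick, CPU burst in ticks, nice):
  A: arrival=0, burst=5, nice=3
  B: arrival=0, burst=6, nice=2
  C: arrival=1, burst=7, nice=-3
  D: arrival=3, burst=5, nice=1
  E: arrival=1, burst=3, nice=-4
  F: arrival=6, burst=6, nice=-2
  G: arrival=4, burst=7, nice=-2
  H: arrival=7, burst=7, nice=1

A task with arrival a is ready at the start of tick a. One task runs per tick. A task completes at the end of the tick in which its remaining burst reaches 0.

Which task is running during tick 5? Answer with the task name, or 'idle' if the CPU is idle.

t=0: ready={A,B} → run B
t=1: ready={A,B,C,E} → run E
t=2: ready={A,B,C,E} → run E
t=3: ready={A,B,C,D,E} → run E
t=4: ready={A,B,C,D,G} → run C
t=5: ready={A,B,C,D,G} → run C
t=6: ready={A,B,C,D,F,G} → run C
t=7: ready={A,B,C,D,F,G,H} → run C
t=8: ready={A,B,C,D,F,G,H} → run C
t=9: ready={A,B,C,D,F,G,H} → run C
t=10: ready={A,B,C,D,F,G,H} → run C
t=11: ready={A,B,D,F,G,H} → run F
t=12: ready={A,B,D,F,G,H} → run F
t=13: ready={A,B,D,F,G,H} → run F
t=14: ready={A,B,D,F,G,H} → run F
t=15: ready={A,B,D,F,G,H} → run F
t=16: ready={A,B,D,F,G,H} → run F
t=17: ready={A,B,D,G,H} → run G
t=18: ready={A,B,D,G,H} → run G
t=19: ready={A,B,D,G,H} → run G
t=20: ready={A,B,D,G,H} → run G
t=21: ready={A,B,D,G,H} → run G
t=22: ready={A,B,D,G,H} → run G
t=23: ready={A,B,D,G,H} → run G
t=24: ready={A,B,D,H} → run D
t=25: ready={A,B,D,H} → run D
t=26: ready={A,B,D,H} → run D
t=27: ready={A,B,D,H} → run D
t=28: ready={A,B,D,H} → run D
t=29: ready={A,B,H} → run H
t=30: ready={A,B,H} → run H
t=31: ready={A,B,H} → run H
t=32: ready={A,B,H} → run H
t=33: ready={A,B,H} → run H
t=34: ready={A,B,H} → run H
t=35: ready={A,B,H} → run H
t=36: ready={A,B} → run B
t=37: ready={A,B} → run B
t=38: ready={A,B} → run B
t=39: ready={A,B} → run B
t=40: ready={A,B} → run B
t=41: ready={A} → run A
t=42: ready={A} → run A
t=43: ready={A} → run A
t=44: ready={A} → run A
t=45: ready={A} → run A
t=46: (idle)
t=47: (idle)
t=48: (idle)
t=49: (idle)

running at tick 5 = C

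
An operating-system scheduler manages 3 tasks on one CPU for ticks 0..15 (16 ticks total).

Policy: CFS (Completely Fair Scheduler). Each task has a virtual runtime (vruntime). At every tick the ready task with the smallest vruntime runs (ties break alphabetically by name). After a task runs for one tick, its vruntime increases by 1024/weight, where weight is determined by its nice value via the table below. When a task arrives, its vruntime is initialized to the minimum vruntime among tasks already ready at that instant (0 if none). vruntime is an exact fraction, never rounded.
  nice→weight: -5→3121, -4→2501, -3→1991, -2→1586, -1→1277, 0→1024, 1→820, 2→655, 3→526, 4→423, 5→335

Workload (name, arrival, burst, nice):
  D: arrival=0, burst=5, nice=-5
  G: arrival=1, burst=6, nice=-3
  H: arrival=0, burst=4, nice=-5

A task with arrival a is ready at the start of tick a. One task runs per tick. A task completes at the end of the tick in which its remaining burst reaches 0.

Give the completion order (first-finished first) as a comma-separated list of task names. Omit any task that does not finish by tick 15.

completion order = H, D, G

t=0: vr[D=0 H=0] → run D
t=1: vr[D=1024/3121 G=0 H=0] → run G
t=2: vr[D=1024/3121 G=1024/1991 H=0] → run H
t=3: vr[D=1024/3121 G=1024/1991 H=1024/3121] → run D
t=4: vr[D=2048/3121 G=1024/1991 H=1024/3121] → run H
t=5: vr[D=2048/3121 G=1024/1991 H=2048/3121] → run G
t=6: vr[D=2048/3121 G=2048/1991 H=2048/3121] → run D
t=7: vr[D=3072/3121 G=2048/1991 H=2048/3121] → run H
t=8: vr[D=3072/3121 G=2048/1991 H=3072/3121] → run D
t=9: vr[D=4096/3121 G=2048/1991 H=3072/3121] → run H
t=10: vr[D=4096/3121 G=2048/1991] → run G
t=11: vr[D=4096/3121 G=3072/1991] → run D
t=12: vr[G=3072/1991] → run G
t=13: vr[G=4096/1991] → run G
t=14: vr[G=5120/1991] → run G
t=15: (idle)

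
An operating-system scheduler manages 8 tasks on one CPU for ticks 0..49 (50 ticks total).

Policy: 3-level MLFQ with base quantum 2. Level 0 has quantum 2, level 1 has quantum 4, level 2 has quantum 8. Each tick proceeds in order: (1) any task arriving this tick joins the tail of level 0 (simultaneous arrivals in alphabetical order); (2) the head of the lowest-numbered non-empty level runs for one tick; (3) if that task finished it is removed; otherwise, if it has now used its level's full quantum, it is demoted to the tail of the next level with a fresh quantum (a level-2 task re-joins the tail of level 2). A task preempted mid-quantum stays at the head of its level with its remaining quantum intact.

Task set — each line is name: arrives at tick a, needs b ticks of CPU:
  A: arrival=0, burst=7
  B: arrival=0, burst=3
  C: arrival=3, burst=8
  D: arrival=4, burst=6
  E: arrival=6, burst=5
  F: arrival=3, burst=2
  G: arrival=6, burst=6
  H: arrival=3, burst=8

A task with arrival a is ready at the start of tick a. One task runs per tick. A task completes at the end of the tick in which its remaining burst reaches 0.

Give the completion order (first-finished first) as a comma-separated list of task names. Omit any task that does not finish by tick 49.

completion order = F, B, D, E, G, A, C, H

t=0: L0/L1/L2 = AB/-/- → run A
t=1: L0/L1/L2 = AB/-/- → run A
t=2: L0/L1/L2 = B/A/- → run B
t=3: L0/L1/L2 = BCFH/A/- → run B
t=4: L0/L1/L2 = CFHD/AB/- → run C
t=5: L0/L1/L2 = CFHD/AB/- → run C
t=6: L0/L1/L2 = FHDEG/ABC/- → run F
t=7: L0/L1/L2 = FHDEG/ABC/- → run F
t=8: L0/L1/L2 = HDEG/ABC/- → run H
t=9: L0/L1/L2 = HDEG/ABC/- → run H
t=10: L0/L1/L2 = DEG/ABCH/- → run D
t=11: L0/L1/L2 = DEG/ABCH/- → run D
t=12: L0/L1/L2 = EG/ABCHD/- → run E
t=13: L0/L1/L2 = EG/ABCHD/- → run E
t=14: L0/L1/L2 = G/ABCHDE/- → run G
t=15: L0/L1/L2 = G/ABCHDE/- → run G
t=16: L0/L1/L2 = -/ABCHDEG/- → run A
t=17: L0/L1/L2 = -/ABCHDEG/- → run A
t=18: L0/L1/L2 = -/ABCHDEG/- → run A
t=19: L0/L1/L2 = -/ABCHDEG/- → run A
t=20: L0/L1/L2 = -/BCHDEG/A → run B
t=21: L0/L1/L2 = -/CHDEG/A → run C
t=22: L0/L1/L2 = -/CHDEG/A → run C
t=23: L0/L1/L2 = -/CHDEG/A → run C
t=24: L0/L1/L2 = -/CHDEG/A → run C
t=25: L0/L1/L2 = -/HDEG/AC → run H
t=26: L0/L1/L2 = -/HDEG/AC → run H
t=27: L0/L1/L2 = -/HDEG/AC → run H
t=28: L0/L1/L2 = -/HDEG/AC → run H
t=29: L0/L1/L2 = -/DEG/ACH → run D
t=30: L0/L1/L2 = -/DEG/ACH → run D
t=31: L0/L1/L2 = -/DEG/ACH → run D
t=32: L0/L1/L2 = -/DEG/ACH → run D
t=33: L0/L1/L2 = -/EG/ACH → run E
t=34: L0/L1/L2 = -/EG/ACH → run E
t=35: L0/L1/L2 = -/EG/ACH → run E
t=36: L0/L1/L2 = -/G/ACH → run G
t=37: L0/L1/L2 = -/G/ACH → run G
t=38: L0/L1/L2 = -/G/ACH → run G
t=39: L0/L1/L2 = -/G/ACH → run G
t=40: L0/L1/L2 = -/-/ACH → run A
t=41: L0/L1/L2 = -/-/CH → run C
t=42: L0/L1/L2 = -/-/CH → run C
t=43: L0/L1/L2 = -/-/H → run H
t=44: L0/L1/L2 = -/-/H → run H
t=45: (idle)
t=46: (idle)
t=47: (idle)
t=48: (idle)
t=49: (idle)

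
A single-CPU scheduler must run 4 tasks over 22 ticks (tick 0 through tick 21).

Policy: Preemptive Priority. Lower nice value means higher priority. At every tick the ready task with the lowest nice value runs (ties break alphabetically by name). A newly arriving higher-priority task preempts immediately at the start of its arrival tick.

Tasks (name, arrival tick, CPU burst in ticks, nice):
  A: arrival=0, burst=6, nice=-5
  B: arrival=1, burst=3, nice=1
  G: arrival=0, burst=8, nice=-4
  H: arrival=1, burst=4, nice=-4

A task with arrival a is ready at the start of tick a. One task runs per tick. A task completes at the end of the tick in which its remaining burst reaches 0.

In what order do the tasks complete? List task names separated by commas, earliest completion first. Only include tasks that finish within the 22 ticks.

t=0: ready={A,G} → run A
t=1: ready={A,B,G,H} → run A
t=2: ready={A,B,G,H} → run A
t=3: ready={A,B,G,H} → run A
t=4: ready={A,B,G,H} → run A
t=5: ready={A,B,G,H} → run A
t=6: ready={B,G,H} → run G
t=7: ready={B,G,H} → run G
t=8: ready={B,G,H} → run G
t=9: ready={B,G,H} → run G
t=10: ready={B,G,H} → run G
t=11: ready={B,G,H} → run G
t=12: ready={B,G,H} → run G
t=13: ready={B,G,H} → run G
t=14: ready={B,H} → run H
t=15: ready={B,H} → run H
t=16: ready={B,H} → run H
t=17: ready={B,H} → run H
t=18: ready={B} → run B
t=19: ready={B} → run B
t=20: ready={B} → run B
t=21: (idle)

completion order = A, G, H, B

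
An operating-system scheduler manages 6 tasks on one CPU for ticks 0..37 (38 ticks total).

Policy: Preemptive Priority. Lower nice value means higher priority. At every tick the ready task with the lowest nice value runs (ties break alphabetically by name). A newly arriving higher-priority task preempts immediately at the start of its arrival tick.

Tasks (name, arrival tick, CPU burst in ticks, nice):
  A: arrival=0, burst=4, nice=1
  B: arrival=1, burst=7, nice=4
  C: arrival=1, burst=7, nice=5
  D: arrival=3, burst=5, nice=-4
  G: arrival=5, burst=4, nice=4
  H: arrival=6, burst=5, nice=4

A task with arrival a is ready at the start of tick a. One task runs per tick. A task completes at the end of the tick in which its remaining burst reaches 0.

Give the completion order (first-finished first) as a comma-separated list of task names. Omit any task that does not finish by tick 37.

t=0: ready={A} → run A
t=1: ready={A,B,C} → run A
t=2: ready={A,B,C} → run A
t=3: ready={A,B,C,D} → run D
t=4: ready={A,B,C,D} → run D
t=5: ready={A,B,C,D,G} → run D
t=6: ready={A,B,C,D,G,H} → run D
t=7: ready={A,B,C,D,G,H} → run D
t=8: ready={A,B,C,G,H} → run A
t=9: ready={B,C,G,H} → run B
t=10: ready={B,C,G,H} → run B
t=11: ready={B,C,G,H} → run B
t=12: ready={B,C,G,H} → run B
t=13: ready={B,C,G,H} → run B
t=14: ready={B,C,G,H} → run B
t=15: ready={B,C,G,H} → run B
t=16: ready={C,G,H} → run G
t=17: ready={C,G,H} → run G
t=18: ready={C,G,H} → run G
t=19: ready={C,G,H} → run G
t=20: ready={C,H} → run H
t=21: ready={C,H} → run H
t=22: ready={C,H} → run H
t=23: ready={C,H} → run H
t=24: ready={C,H} → run H
t=25: ready={C} → run C
t=26: ready={C} → run C
t=27: ready={C} → run C
t=28: ready={C} → run C
t=29: ready={C} → run C
t=30: ready={C} → run C
t=31: ready={C} → run C
t=32: (idle)
t=33: (idle)
t=34: (idle)
t=35: (idle)
t=36: (idle)
t=37: (idle)

completion order = D, A, B, G, H, C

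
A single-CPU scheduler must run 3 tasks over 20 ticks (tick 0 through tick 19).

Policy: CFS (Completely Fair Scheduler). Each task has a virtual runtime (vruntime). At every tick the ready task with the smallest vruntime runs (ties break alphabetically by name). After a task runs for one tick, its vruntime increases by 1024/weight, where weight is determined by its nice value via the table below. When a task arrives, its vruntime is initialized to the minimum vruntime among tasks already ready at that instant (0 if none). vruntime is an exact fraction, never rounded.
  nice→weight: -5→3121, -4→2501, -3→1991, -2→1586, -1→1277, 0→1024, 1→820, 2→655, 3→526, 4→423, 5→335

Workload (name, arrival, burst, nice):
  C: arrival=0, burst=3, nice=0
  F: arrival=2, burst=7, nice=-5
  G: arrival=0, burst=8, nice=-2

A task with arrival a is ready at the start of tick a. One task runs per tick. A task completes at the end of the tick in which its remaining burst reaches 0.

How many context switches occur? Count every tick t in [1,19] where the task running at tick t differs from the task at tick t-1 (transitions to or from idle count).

context switches = 15

t=0: vr[C=0 G=0] → run C
t=1: vr[C=1 G=0] → run G
t=2: vr[C=1 F=512/793 G=512/793] → run F
t=3: vr[C=1 F=2409984/2474953 G=512/793] → run G
t=4: vr[C=1 F=2409984/2474953 G=1024/793] → run F
t=5: vr[C=1 F=3222016/2474953 G=1024/793] → run C
t=6: vr[C=2 F=3222016/2474953 G=1024/793] → run G
t=7: vr[C=2 F=3222016/2474953 G=1536/793] → run F
t=8: vr[C=2 F=4034048/2474953 G=1536/793] → run F
t=9: vr[C=2 F=4846080/2474953 G=1536/793] → run G
t=10: vr[C=2 F=4846080/2474953 G=2048/793] → run F
t=11: vr[C=2 F=5658112/2474953 G=2048/793] → run C
t=12: vr[F=5658112/2474953 G=2048/793] → run F
t=13: vr[F=6470144/2474953 G=2048/793] → run G
t=14: vr[F=6470144/2474953 G=2560/793] → run F
t=15: vr[G=2560/793] → run G
t=16: vr[G=3072/793] → run G
t=17: vr[G=3584/793] → run G
t=18: (idle)
t=19: (idle)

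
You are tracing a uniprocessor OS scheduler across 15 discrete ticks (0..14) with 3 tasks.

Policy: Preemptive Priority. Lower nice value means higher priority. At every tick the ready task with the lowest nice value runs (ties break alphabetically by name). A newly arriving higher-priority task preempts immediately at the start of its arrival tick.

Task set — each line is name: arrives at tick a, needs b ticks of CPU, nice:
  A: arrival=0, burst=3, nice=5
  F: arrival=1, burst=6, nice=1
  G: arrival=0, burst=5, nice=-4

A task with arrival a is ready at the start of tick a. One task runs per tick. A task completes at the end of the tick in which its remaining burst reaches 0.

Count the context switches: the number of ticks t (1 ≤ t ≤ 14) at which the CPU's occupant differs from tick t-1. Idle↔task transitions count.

t=0: ready={A,G} → run G
t=1: ready={A,F,G} → run G
t=2: ready={A,F,G} → run G
t=3: ready={A,F,G} → run G
t=4: ready={A,F,G} → run G
t=5: ready={A,F} → run F
t=6: ready={A,F} → run F
t=7: ready={A,F} → run F
t=8: ready={A,F} → run F
t=9: ready={A,F} → run F
t=10: ready={A,F} → run F
t=11: ready={A} → run A
t=12: ready={A} → run A
t=13: ready={A} → run A
t=14: (idle)

context switches = 3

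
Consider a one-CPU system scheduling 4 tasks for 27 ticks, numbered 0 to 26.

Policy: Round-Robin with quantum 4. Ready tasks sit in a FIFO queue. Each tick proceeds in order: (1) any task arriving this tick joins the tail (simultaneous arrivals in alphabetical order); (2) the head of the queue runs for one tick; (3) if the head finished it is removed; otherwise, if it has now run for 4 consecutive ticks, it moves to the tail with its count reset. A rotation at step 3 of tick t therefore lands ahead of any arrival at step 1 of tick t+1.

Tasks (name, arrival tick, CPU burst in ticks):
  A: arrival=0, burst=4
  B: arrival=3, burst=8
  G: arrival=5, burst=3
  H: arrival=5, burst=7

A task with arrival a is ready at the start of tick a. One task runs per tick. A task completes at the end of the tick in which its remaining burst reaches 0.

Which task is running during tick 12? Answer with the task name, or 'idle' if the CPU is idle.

t=0: queue=[A] q_used=0 → run A
t=1: queue=[A] q_used=1 → run A
t=2: queue=[A] q_used=2 → run A
t=3: queue=[A,B] q_used=3 → run A
t=4: queue=[B] q_used=0 → run B
t=5: queue=[B,G,H] q_used=1 → run B
t=6: queue=[B,G,H] q_used=2 → run B
t=7: queue=[B,G,H] q_used=3 → run B
t=8: queue=[G,H,B] q_used=0 → run G
t=9: queue=[G,H,B] q_used=1 → run G
t=10: queue=[G,H,B] q_used=2 → run G
t=11: queue=[H,B] q_used=0 → run H
t=12: queue=[H,B] q_used=1 → run H
t=13: queue=[H,B] q_used=2 → run H
t=14: queue=[H,B] q_used=3 → run H
t=15: queue=[B,H] q_used=0 → run B
t=16: queue=[B,H] q_used=1 → run B
t=17: queue=[B,H] q_used=2 → run B
t=18: queue=[B,H] q_used=3 → run B
t=19: queue=[H] q_used=0 → run H
t=20: queue=[H] q_used=1 → run H
t=21: queue=[H] q_used=2 → run H
t=22: (idle)
t=23: (idle)
t=24: (idle)
t=25: (idle)
t=26: (idle)

running at tick 12 = H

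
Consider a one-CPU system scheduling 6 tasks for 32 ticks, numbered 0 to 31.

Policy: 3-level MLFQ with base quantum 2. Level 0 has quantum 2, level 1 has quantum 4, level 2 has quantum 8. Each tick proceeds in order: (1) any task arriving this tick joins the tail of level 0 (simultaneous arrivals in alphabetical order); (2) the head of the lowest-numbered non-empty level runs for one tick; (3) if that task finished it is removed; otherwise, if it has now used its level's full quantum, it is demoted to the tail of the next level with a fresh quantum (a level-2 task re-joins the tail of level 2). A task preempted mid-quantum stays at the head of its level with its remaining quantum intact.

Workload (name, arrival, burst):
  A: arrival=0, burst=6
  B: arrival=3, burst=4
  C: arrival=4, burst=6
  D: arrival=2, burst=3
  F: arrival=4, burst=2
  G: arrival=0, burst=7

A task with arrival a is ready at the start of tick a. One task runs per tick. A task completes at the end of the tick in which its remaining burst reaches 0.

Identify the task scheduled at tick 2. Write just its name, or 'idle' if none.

running at tick 2 = G

t=0: L0/L1/L2 = AG/-/- → run A
t=1: L0/L1/L2 = AG/-/- → run A
t=2: L0/L1/L2 = GD/A/- → run G
t=3: L0/L1/L2 = GDB/A/- → run G
t=4: L0/L1/L2 = DBCF/AG/- → run D
t=5: L0/L1/L2 = DBCF/AG/- → run D
t=6: L0/L1/L2 = BCF/AGD/- → run B
t=7: L0/L1/L2 = BCF/AGD/- → run B
t=8: L0/L1/L2 = CF/AGDB/- → run C
t=9: L0/L1/L2 = CF/AGDB/- → run C
t=10: L0/L1/L2 = F/AGDBC/- → run F
t=11: L0/L1/L2 = F/AGDBC/- → run F
t=12: L0/L1/L2 = -/AGDBC/- → run A
t=13: L0/L1/L2 = -/AGDBC/- → run A
t=14: L0/L1/L2 = -/AGDBC/- → run A
t=15: L0/L1/L2 = -/AGDBC/- → run A
t=16: L0/L1/L2 = -/GDBC/- → run G
t=17: L0/L1/L2 = -/GDBC/- → run G
t=18: L0/L1/L2 = -/GDBC/- → run G
t=19: L0/L1/L2 = -/GDBC/- → run G
t=20: L0/L1/L2 = -/DBC/G → run D
t=21: L0/L1/L2 = -/BC/G → run B
t=22: L0/L1/L2 = -/BC/G → run B
t=23: L0/L1/L2 = -/C/G → run C
t=24: L0/L1/L2 = -/C/G → run C
t=25: L0/L1/L2 = -/C/G → run C
t=26: L0/L1/L2 = -/C/G → run C
t=27: L0/L1/L2 = -/-/G → run G
t=28: (idle)
t=29: (idle)
t=30: (idle)
t=31: (idle)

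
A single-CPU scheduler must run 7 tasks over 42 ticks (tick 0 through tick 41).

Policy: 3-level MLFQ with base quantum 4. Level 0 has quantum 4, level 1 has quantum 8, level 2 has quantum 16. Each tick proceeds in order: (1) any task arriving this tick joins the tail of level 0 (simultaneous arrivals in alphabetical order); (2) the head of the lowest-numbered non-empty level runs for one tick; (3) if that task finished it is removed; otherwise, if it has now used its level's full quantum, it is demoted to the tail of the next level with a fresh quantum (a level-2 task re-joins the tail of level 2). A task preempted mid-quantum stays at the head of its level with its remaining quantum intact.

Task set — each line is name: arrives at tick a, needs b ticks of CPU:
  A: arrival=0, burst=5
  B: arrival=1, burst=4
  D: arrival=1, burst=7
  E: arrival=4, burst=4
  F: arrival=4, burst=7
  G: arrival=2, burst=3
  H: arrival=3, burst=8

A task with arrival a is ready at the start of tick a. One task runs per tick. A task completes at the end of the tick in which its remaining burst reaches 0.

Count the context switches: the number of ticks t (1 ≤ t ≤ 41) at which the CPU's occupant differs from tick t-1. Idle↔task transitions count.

t=0: L0/L1/L2 = A/-/- → run A
t=1: L0/L1/L2 = ABD/-/- → run A
t=2: L0/L1/L2 = ABDG/-/- → run A
t=3: L0/L1/L2 = ABDGH/-/- → run A
t=4: L0/L1/L2 = BDGHEF/A/- → run B
t=5: L0/L1/L2 = BDGHEF/A/- → run B
t=6: L0/L1/L2 = BDGHEF/A/- → run B
t=7: L0/L1/L2 = BDGHEF/A/- → run B
t=8: L0/L1/L2 = DGHEF/A/- → run D
t=9: L0/L1/L2 = DGHEF/A/- → run D
t=10: L0/L1/L2 = DGHEF/A/- → run D
t=11: L0/L1/L2 = DGHEF/A/- → run D
t=12: L0/L1/L2 = GHEF/AD/- → run G
t=13: L0/L1/L2 = GHEF/AD/- → run G
t=14: L0/L1/L2 = GHEF/AD/- → run G
t=15: L0/L1/L2 = HEF/AD/- → run H
t=16: L0/L1/L2 = HEF/AD/- → run H
t=17: L0/L1/L2 = HEF/AD/- → run H
t=18: L0/L1/L2 = HEF/AD/- → run H
t=19: L0/L1/L2 = EF/ADH/- → run E
t=20: L0/L1/L2 = EF/ADH/- → run E
t=21: L0/L1/L2 = EF/ADH/- → run E
t=22: L0/L1/L2 = EF/ADH/- → run E
t=23: L0/L1/L2 = F/ADH/- → run F
t=24: L0/L1/L2 = F/ADH/- → run F
t=25: L0/L1/L2 = F/ADH/- → run F
t=26: L0/L1/L2 = F/ADH/- → run F
t=27: L0/L1/L2 = -/ADHF/- → run A
t=28: L0/L1/L2 = -/DHF/- → run D
t=29: L0/L1/L2 = -/DHF/- → run D
t=30: L0/L1/L2 = -/DHF/- → run D
t=31: L0/L1/L2 = -/HF/- → run H
t=32: L0/L1/L2 = -/HF/- → run H
t=33: L0/L1/L2 = -/HF/- → run H
t=34: L0/L1/L2 = -/HF/- → run H
t=35: L0/L1/L2 = -/F/- → run F
t=36: L0/L1/L2 = -/F/- → run F
t=37: L0/L1/L2 = -/F/- → run F
t=38: (idle)
t=39: (idle)
t=40: (idle)
t=41: (idle)

context switches = 11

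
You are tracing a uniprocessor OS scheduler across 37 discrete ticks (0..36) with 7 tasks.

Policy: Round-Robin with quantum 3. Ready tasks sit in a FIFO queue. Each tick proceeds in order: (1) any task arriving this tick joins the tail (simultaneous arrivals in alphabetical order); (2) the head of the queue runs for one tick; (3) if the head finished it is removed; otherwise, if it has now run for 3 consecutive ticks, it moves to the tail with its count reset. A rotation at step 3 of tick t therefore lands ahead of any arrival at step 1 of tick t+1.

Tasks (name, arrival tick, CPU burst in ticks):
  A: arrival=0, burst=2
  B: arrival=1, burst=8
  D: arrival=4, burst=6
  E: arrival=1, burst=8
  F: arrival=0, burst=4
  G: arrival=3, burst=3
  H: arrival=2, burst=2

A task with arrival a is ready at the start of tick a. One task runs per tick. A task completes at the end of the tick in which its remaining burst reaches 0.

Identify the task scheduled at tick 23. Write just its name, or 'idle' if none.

t=0: queue=[A,F] q_used=0 → run A
t=1: queue=[A,F,B,E] q_used=1 → run A
t=2: queue=[F,B,E,H] q_used=0 → run F
t=3: queue=[F,B,E,H,G] q_used=1 → run F
t=4: queue=[F,B,E,H,G,D] q_used=2 → run F
t=5: queue=[B,E,H,G,D,F] q_used=0 → run B
t=6: queue=[B,E,H,G,D,F] q_used=1 → run B
t=7: queue=[B,E,H,G,D,F] q_used=2 → run B
t=8: queue=[E,H,G,D,F,B] q_used=0 → run E
t=9: queue=[E,H,G,D,F,B] q_used=1 → run E
t=10: queue=[E,H,G,D,F,B] q_used=2 → run E
t=11: queue=[H,G,D,F,B,E] q_used=0 → run H
t=12: queue=[H,G,D,F,B,E] q_used=1 → run H
t=13: queue=[G,D,F,B,E] q_used=0 → run G
t=14: queue=[G,D,F,B,E] q_used=1 → run G
t=15: queue=[G,D,F,B,E] q_used=2 → run G
t=16: queue=[D,F,B,E] q_used=0 → run D
t=17: queue=[D,F,B,E] q_used=1 → run D
t=18: queue=[D,F,B,E] q_used=2 → run D
t=19: queue=[F,B,E,D] q_used=0 → run F
t=20: queue=[B,E,D] q_used=0 → run B
t=21: queue=[B,E,D] q_used=1 → run B
t=22: queue=[B,E,D] q_used=2 → run B
t=23: queue=[E,D,B] q_used=0 → run E
t=24: queue=[E,D,B] q_used=1 → run E
t=25: queue=[E,D,B] q_used=2 → run E
t=26: queue=[D,B,E] q_used=0 → run D
t=27: queue=[D,B,E] q_used=1 → run D
t=28: queue=[D,B,E] q_used=2 → run D
t=29: queue=[B,E] q_used=0 → run B
t=30: queue=[B,E] q_used=1 → run B
t=31: queue=[E] q_used=0 → run E
t=32: queue=[E] q_used=1 → run E
t=33: (idle)
t=34: (idle)
t=35: (idle)
t=36: (idle)

running at tick 23 = E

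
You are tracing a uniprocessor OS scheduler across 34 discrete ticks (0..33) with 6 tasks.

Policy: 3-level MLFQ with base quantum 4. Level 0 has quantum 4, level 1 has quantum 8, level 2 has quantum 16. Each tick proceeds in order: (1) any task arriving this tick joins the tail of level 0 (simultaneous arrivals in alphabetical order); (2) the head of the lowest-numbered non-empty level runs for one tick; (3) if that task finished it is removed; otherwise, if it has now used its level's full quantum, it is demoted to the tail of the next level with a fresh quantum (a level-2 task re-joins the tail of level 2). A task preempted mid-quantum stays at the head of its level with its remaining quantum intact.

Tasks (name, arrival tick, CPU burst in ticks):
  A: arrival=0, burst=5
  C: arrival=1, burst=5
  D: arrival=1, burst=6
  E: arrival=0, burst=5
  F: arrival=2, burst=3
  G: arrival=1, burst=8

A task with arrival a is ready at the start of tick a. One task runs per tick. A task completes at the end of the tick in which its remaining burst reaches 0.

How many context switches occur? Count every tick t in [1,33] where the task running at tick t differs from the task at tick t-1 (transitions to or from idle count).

context switches = 11

t=0: L0/L1/L2 = AE/-/- → run A
t=1: L0/L1/L2 = AECDG/-/- → run A
t=2: L0/L1/L2 = AECDGF/-/- → run A
t=3: L0/L1/L2 = AECDGF/-/- → run A
t=4: L0/L1/L2 = ECDGF/A/- → run E
t=5: L0/L1/L2 = ECDGF/A/- → run E
t=6: L0/L1/L2 = ECDGF/A/- → run E
t=7: L0/L1/L2 = ECDGF/A/- → run E
t=8: L0/L1/L2 = CDGF/AE/- → run C
t=9: L0/L1/L2 = CDGF/AE/- → run C
t=10: L0/L1/L2 = CDGF/AE/- → run C
t=11: L0/L1/L2 = CDGF/AE/- → run C
t=12: L0/L1/L2 = DGF/AEC/- → run D
t=13: L0/L1/L2 = DGF/AEC/- → run D
t=14: L0/L1/L2 = DGF/AEC/- → run D
t=15: L0/L1/L2 = DGF/AEC/- → run D
t=16: L0/L1/L2 = GF/AECD/- → run G
t=17: L0/L1/L2 = GF/AECD/- → run G
t=18: L0/L1/L2 = GF/AECD/- → run G
t=19: L0/L1/L2 = GF/AECD/- → run G
t=20: L0/L1/L2 = F/AECDG/- → run F
t=21: L0/L1/L2 = F/AECDG/- → run F
t=22: L0/L1/L2 = F/AECDG/- → run F
t=23: L0/L1/L2 = -/AECDG/- → run A
t=24: L0/L1/L2 = -/ECDG/- → run E
t=25: L0/L1/L2 = -/CDG/- → run C
t=26: L0/L1/L2 = -/DG/- → run D
t=27: L0/L1/L2 = -/DG/- → run D
t=28: L0/L1/L2 = -/G/- → run G
t=29: L0/L1/L2 = -/G/- → run G
t=30: L0/L1/L2 = -/G/- → run G
t=31: L0/L1/L2 = -/G/- → run G
t=32: (idle)
t=33: (idle)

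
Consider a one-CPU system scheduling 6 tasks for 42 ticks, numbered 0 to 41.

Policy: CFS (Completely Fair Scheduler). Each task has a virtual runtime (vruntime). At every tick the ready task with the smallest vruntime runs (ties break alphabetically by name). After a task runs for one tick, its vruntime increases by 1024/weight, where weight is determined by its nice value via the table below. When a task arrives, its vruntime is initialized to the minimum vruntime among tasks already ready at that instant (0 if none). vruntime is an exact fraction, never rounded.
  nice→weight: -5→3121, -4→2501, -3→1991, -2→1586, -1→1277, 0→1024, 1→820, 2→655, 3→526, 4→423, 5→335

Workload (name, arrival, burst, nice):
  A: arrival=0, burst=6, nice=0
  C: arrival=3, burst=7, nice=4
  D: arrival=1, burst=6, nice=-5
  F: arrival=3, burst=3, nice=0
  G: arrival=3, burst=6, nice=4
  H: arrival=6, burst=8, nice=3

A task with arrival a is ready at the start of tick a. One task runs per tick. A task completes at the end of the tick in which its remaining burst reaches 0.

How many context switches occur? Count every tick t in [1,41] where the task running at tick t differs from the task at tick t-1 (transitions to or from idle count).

context switches = 32

t=0: vr[A=0] → run A
t=1: vr[A=1 D=1] → run A
t=2: vr[A=2 D=1] → run D
t=3: vr[A=2 C=4145/3121 D=4145/3121 F=4145/3121 G=4145/3121] → run C
t=4: vr[A=2 C=4949239/1320183 D=4145/3121 F=4145/3121 G=4145/3121] → run D
t=5: vr[A=2 C=4949239/1320183 D=5169/3121 F=4145/3121 G=4145/3121] → run F
t=6: vr[A=2 C=4949239/1320183 D=5169/3121 F=7266/3121 G=4145/3121 H=4145/3121] → run G
t=7: vr[A=2 C=4949239/1320183 D=5169/3121 F=7266/3121 G=4949239/1320183 H=4145/3121] → run H
t=8: vr[A=2 C=4949239/1320183 D=5169/3121 F=7266/3121 G=4949239/1320183 H=2688087/820823] → run D
t=9: vr[A=2 C=4949239/1320183 D=6193/3121 F=7266/3121 G=4949239/1320183 H=2688087/820823] → run D
t=10: vr[A=2 C=4949239/1320183 D=7217/3121 F=7266/3121 G=4949239/1320183 H=2688087/820823] → run A
t=11: vr[A=3 C=4949239/1320183 D=7217/3121 F=7266/3121 G=4949239/1320183 H=2688087/820823] → run D
t=12: vr[A=3 C=4949239/1320183 D=8241/3121 F=7266/3121 G=4949239/1320183 H=2688087/820823] → run F
t=13: vr[A=3 C=4949239/1320183 D=8241/3121 F=10387/3121 G=4949239/1320183 H=2688087/820823] → run D
t=14: vr[A=3 C=4949239/1320183 F=10387/3121 G=4949239/1320183 H=2688087/820823] → run A
t=15: vr[A=4 C=4949239/1320183 F=10387/3121 G=4949239/1320183 H=2688087/820823] → run H
t=16: vr[A=4 C=4949239/1320183 F=10387/3121 G=4949239/1320183 H=4286039/820823] → run F
t=17: vr[A=4 C=4949239/1320183 G=4949239/1320183 H=4286039/820823] → run C
t=18: vr[A=4 C=8145143/1320183 G=4949239/1320183 H=4286039/820823] → run G
t=19: vr[A=4 C=8145143/1320183 G=8145143/1320183 H=4286039/820823] → run A
t=20: vr[A=5 C=8145143/1320183 G=8145143/1320183 H=4286039/820823] → run A
t=21: vr[C=8145143/1320183 G=8145143/1320183 H=4286039/820823] → run H
t=22: vr[C=8145143/1320183 G=8145143/1320183 H=5883991/820823] → run C
t=23: vr[C=3780349/440061 G=8145143/1320183 H=5883991/820823] → run G
t=24: vr[C=3780349/440061 G=3780349/440061 H=5883991/820823] → run H
t=25: vr[C=3780349/440061 G=3780349/440061 H=7481943/820823] → run C
t=26: vr[C=14536951/1320183 G=3780349/440061 H=7481943/820823] → run G
t=27: vr[C=14536951/1320183 G=14536951/1320183 H=7481943/820823] → run H
t=28: vr[C=14536951/1320183 G=14536951/1320183 H=9079895/820823] → run C
t=29: vr[C=17732855/1320183 G=14536951/1320183 H=9079895/820823] → run G
t=30: vr[C=17732855/1320183 G=17732855/1320183 H=9079895/820823] → run H
t=31: vr[C=17732855/1320183 G=17732855/1320183 H=10677847/820823] → run H
t=32: vr[C=17732855/1320183 G=17732855/1320183 H=12275799/820823] → run C
t=33: vr[C=6976253/440061 G=17732855/1320183 H=12275799/820823] → run G
t=34: vr[C=6976253/440061 H=12275799/820823] → run H
t=35: vr[C=6976253/440061] → run C
t=36: (idle)
t=37: (idle)
t=38: (idle)
t=39: (idle)
t=40: (idle)
t=41: (idle)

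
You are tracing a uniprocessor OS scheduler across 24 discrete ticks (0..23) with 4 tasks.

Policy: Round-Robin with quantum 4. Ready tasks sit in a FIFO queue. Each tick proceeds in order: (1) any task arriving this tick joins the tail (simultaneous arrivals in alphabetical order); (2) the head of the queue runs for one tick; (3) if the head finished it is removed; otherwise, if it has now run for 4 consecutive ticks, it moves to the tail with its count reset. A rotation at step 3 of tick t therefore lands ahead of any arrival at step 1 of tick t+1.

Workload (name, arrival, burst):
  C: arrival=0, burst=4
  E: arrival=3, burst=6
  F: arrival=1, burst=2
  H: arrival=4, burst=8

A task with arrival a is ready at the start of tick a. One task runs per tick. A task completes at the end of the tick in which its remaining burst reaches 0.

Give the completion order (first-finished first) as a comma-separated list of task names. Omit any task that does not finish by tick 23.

t=0: queue=[C] q_used=0 → run C
t=1: queue=[C,F] q_used=1 → run C
t=2: queue=[C,F] q_used=2 → run C
t=3: queue=[C,F,E] q_used=3 → run C
t=4: queue=[F,E,H] q_used=0 → run F
t=5: queue=[F,E,H] q_used=1 → run F
t=6: queue=[E,H] q_used=0 → run E
t=7: queue=[E,H] q_used=1 → run E
t=8: queue=[E,H] q_used=2 → run E
t=9: queue=[E,H] q_used=3 → run E
t=10: queue=[H,E] q_used=0 → run H
t=11: queue=[H,E] q_used=1 → run H
t=12: queue=[H,E] q_used=2 → run H
t=13: queue=[H,E] q_used=3 → run H
t=14: queue=[E,H] q_used=0 → run E
t=15: queue=[E,H] q_used=1 → run E
t=16: queue=[H] q_used=0 → run H
t=17: queue=[H] q_used=1 → run H
t=18: queue=[H] q_used=2 → run H
t=19: queue=[H] q_used=3 → run H
t=20: (idle)
t=21: (idle)
t=22: (idle)
t=23: (idle)

completion order = C, F, E, H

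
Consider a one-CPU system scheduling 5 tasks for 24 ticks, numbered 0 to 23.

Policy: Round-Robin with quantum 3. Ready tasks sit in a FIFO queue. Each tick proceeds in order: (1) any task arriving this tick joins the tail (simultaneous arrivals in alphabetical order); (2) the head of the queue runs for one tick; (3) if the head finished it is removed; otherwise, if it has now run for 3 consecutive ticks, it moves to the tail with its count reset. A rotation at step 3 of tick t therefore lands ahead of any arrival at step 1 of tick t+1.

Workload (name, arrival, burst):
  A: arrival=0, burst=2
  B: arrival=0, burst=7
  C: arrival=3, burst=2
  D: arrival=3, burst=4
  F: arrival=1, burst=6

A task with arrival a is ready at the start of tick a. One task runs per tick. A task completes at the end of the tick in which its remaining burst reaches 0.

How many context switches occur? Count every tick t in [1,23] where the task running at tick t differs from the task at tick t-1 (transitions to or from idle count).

context switches = 9

t=0: queue=[A,B] q_used=0 → run A
t=1: queue=[A,B,F] q_used=1 → run A
t=2: queue=[B,F] q_used=0 → run B
t=3: queue=[B,F,C,D] q_used=1 → run B
t=4: queue=[B,F,C,D] q_used=2 → run B
t=5: queue=[F,C,D,B] q_used=0 → run F
t=6: queue=[F,C,D,B] q_used=1 → run F
t=7: queue=[F,C,D,B] q_used=2 → run F
t=8: queue=[C,D,B,F] q_used=0 → run C
t=9: queue=[C,D,B,F] q_used=1 → run C
t=10: queue=[D,B,F] q_used=0 → run D
t=11: queue=[D,B,F] q_used=1 → run D
t=12: queue=[D,B,F] q_used=2 → run D
t=13: queue=[B,F,D] q_used=0 → run B
t=14: queue=[B,F,D] q_used=1 → run B
t=15: queue=[B,F,D] q_used=2 → run B
t=16: queue=[F,D,B] q_used=0 → run F
t=17: queue=[F,D,B] q_used=1 → run F
t=18: queue=[F,D,B] q_used=2 → run F
t=19: queue=[D,B] q_used=0 → run D
t=20: queue=[B] q_used=0 → run B
t=21: (idle)
t=22: (idle)
t=23: (idle)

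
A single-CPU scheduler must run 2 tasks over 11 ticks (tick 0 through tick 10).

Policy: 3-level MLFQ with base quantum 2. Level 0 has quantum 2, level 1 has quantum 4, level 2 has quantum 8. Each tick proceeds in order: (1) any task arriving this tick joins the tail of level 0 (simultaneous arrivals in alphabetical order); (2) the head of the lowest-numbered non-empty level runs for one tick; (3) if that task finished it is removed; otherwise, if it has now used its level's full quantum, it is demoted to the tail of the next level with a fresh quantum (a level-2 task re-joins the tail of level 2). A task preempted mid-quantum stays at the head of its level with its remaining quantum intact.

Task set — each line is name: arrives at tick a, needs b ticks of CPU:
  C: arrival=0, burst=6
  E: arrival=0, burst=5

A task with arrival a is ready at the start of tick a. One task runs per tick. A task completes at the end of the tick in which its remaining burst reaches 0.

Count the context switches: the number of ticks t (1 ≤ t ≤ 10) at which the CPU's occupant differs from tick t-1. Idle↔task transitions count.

t=0: L0/L1/L2 = CE/-/- → run C
t=1: L0/L1/L2 = CE/-/- → run C
t=2: L0/L1/L2 = E/C/- → run E
t=3: L0/L1/L2 = E/C/- → run E
t=4: L0/L1/L2 = -/CE/- → run C
t=5: L0/L1/L2 = -/CE/- → run C
t=6: L0/L1/L2 = -/CE/- → run C
t=7: L0/L1/L2 = -/CE/- → run C
t=8: L0/L1/L2 = -/E/- → run E
t=9: L0/L1/L2 = -/E/- → run E
t=10: L0/L1/L2 = -/E/- → run E

context switches = 3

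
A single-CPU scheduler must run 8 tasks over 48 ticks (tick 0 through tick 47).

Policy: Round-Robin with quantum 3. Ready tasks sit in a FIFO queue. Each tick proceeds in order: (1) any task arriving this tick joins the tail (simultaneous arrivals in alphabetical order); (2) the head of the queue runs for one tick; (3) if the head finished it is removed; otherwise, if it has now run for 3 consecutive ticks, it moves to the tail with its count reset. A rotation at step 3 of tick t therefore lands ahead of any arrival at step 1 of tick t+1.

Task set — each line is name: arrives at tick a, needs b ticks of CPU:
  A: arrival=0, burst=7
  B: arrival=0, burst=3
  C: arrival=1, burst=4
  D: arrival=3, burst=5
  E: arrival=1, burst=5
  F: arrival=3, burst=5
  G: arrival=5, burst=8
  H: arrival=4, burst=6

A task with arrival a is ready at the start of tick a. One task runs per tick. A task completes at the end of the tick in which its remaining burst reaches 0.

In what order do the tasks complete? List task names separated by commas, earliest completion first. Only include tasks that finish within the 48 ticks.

completion order = B, C, E, A, D, F, H, G

t=0: queue=[A,B] q_used=0 → run A
t=1: queue=[A,B,C,E] q_used=1 → run A
t=2: queue=[A,B,C,E] q_used=2 → run A
t=3: queue=[B,C,E,A,D,F] q_used=0 → run B
t=4: queue=[B,C,E,A,D,F,H] q_used=1 → run B
t=5: queue=[B,C,E,A,D,F,H,G] q_used=2 → run B
t=6: queue=[C,E,A,D,F,H,G] q_used=0 → run C
t=7: queue=[C,E,A,D,F,H,G] q_used=1 → run C
t=8: queue=[C,E,A,D,F,H,G] q_used=2 → run C
t=9: queue=[E,A,D,F,H,G,C] q_used=0 → run E
t=10: queue=[E,A,D,F,H,G,C] q_used=1 → run E
t=11: queue=[E,A,D,F,H,G,C] q_used=2 → run E
t=12: queue=[A,D,F,H,G,C,E] q_used=0 → run A
t=13: queue=[A,D,F,H,G,C,E] q_used=1 → run A
t=14: queue=[A,D,F,H,G,C,E] q_used=2 → run A
t=15: queue=[D,F,H,G,C,E,A] q_used=0 → run D
t=16: queue=[D,F,H,G,C,E,A] q_used=1 → run D
t=17: queue=[D,F,H,G,C,E,A] q_used=2 → run D
t=18: queue=[F,H,G,C,E,A,D] q_used=0 → run F
t=19: queue=[F,H,G,C,E,A,D] q_used=1 → run F
t=20: queue=[F,H,G,C,E,A,D] q_used=2 → run F
t=21: queue=[H,G,C,E,A,D,F] q_used=0 → run H
t=22: queue=[H,G,C,E,A,D,F] q_used=1 → run H
t=23: queue=[H,G,C,E,A,D,F] q_used=2 → run H
t=24: queue=[G,C,E,A,D,F,H] q_used=0 → run G
t=25: queue=[G,C,E,A,D,F,H] q_used=1 → run G
t=26: queue=[G,C,E,A,D,F,H] q_used=2 → run G
t=27: queue=[C,E,A,D,F,H,G] q_used=0 → run C
t=28: queue=[E,A,D,F,H,G] q_used=0 → run E
t=29: queue=[E,A,D,F,H,G] q_used=1 → run E
t=30: queue=[A,D,F,H,G] q_used=0 → run A
t=31: queue=[D,F,H,G] q_used=0 → run D
t=32: queue=[D,F,H,G] q_used=1 → run D
t=33: queue=[F,H,G] q_used=0 → run F
t=34: queue=[F,H,G] q_used=1 → run F
t=35: queue=[H,G] q_used=0 → run H
t=36: queue=[H,G] q_used=1 → run H
t=37: queue=[H,G] q_used=2 → run H
t=38: queue=[G] q_used=0 → run G
t=39: queue=[G] q_used=1 → run G
t=40: queue=[G] q_used=2 → run G
t=41: queue=[G] q_used=0 → run G
t=42: queue=[G] q_used=1 → run G
t=43: (idle)
t=44: (idle)
t=45: (idle)
t=46: (idle)
t=47: (idle)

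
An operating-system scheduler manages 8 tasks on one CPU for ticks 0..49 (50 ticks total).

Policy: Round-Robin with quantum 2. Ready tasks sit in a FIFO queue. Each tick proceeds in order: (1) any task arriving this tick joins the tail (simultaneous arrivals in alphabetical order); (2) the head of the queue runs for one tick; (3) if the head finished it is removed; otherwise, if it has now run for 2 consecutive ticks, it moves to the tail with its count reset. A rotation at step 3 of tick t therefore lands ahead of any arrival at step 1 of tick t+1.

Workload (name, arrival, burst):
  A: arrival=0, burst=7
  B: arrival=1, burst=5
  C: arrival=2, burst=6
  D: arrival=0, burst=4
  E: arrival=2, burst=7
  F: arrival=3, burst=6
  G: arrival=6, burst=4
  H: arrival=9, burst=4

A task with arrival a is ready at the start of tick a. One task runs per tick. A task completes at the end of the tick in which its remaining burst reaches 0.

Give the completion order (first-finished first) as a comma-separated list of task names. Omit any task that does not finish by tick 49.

t=0: queue=[A,D] q_used=0 → run A
t=1: queue=[A,D,B] q_used=1 → run A
t=2: queue=[D,B,A,C,E] q_used=0 → run D
t=3: queue=[D,B,A,C,E,F] q_used=1 → run D
t=4: queue=[B,A,C,E,F,D] q_used=0 → run B
t=5: queue=[B,A,C,E,F,D] q_used=1 → run B
t=6: queue=[A,C,E,F,D,B,G] q_used=0 → run A
t=7: queue=[A,C,E,F,D,B,G] q_used=1 → run A
t=8: queue=[C,E,F,D,B,G,A] q_used=0 → run C
t=9: queue=[C,E,F,D,B,G,A,H] q_used=1 → run C
t=10: queue=[E,F,D,B,G,A,H,C] q_used=0 → run E
t=11: queue=[E,F,D,B,G,A,H,C] q_used=1 → run E
t=12: queue=[F,D,B,G,A,H,C,E] q_used=0 → run F
t=13: queue=[F,D,B,G,A,H,C,E] q_used=1 → run F
t=14: queue=[D,B,G,A,H,C,E,F] q_used=0 → run D
t=15: queue=[D,B,G,A,H,C,E,F] q_used=1 → run D
t=16: queue=[B,G,A,H,C,E,F] q_used=0 → run B
t=17: queue=[B,G,A,H,C,E,F] q_used=1 → run B
t=18: queue=[G,A,H,C,E,F,B] q_used=0 → run G
t=19: queue=[G,A,H,C,E,F,B] q_used=1 → run G
t=20: queue=[A,H,C,E,F,B,G] q_used=0 → run A
t=21: queue=[A,H,C,E,F,B,G] q_used=1 → run A
t=22: queue=[H,C,E,F,B,G,A] q_used=0 → run H
t=23: queue=[H,C,E,F,B,G,A] q_used=1 → run H
t=24: queue=[C,E,F,B,G,A,H] q_used=0 → run C
t=25: queue=[C,E,F,B,G,A,H] q_used=1 → run C
t=26: queue=[E,F,B,G,A,H,C] q_used=0 → run E
t=27: queue=[E,F,B,G,A,H,C] q_used=1 → run E
t=28: queue=[F,B,G,A,H,C,E] q_used=0 → run F
t=29: queue=[F,B,G,A,H,C,E] q_used=1 → run F
t=30: queue=[B,G,A,H,C,E,F] q_used=0 → run B
t=31: queue=[G,A,H,C,E,F] q_used=0 → run G
t=32: queue=[G,A,H,C,E,F] q_used=1 → run G
t=33: queue=[A,H,C,E,F] q_used=0 → run A
t=34: queue=[H,C,E,F] q_used=0 → run H
t=35: queue=[H,C,E,F] q_used=1 → run H
t=36: queue=[C,E,F] q_used=0 → run C
t=37: queue=[C,E,F] q_used=1 → run C
t=38: queue=[E,F] q_used=0 → run E
t=39: queue=[E,F] q_used=1 → run E
t=40: queue=[F,E] q_used=0 → run F
t=41: queue=[F,E] q_used=1 → run F
t=42: queue=[E] q_used=0 → run E
t=43: (idle)
t=44: (idle)
t=45: (idle)
t=46: (idle)
t=47: (idle)
t=48: (idle)
t=49: (idle)

completion order = D, B, G, A, H, C, F, E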